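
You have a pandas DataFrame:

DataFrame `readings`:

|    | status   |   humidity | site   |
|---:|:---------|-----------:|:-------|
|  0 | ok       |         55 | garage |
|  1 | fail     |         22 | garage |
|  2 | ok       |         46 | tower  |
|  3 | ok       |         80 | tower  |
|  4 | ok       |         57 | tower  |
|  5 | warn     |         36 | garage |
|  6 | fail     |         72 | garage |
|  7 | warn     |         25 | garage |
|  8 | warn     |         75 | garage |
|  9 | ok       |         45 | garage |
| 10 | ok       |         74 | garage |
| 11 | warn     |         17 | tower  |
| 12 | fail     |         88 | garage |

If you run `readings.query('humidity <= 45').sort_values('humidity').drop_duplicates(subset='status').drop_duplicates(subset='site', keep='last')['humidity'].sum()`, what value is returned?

62

filter rows where humidity <= 45:
   status  humidity    site
1    fail        22  garage
5    warn        36  garage
7    warn        25  garage
9      ok        45  garage
11   warn        17   tower
sort by humidity:
   status  humidity    site
11   warn        17   tower
1    fail        22  garage
7    warn        25  garage
5    warn        36  garage
9      ok        45  garage
drop duplicate status (keep=first):
   status  humidity    site
11   warn        17   tower
1    fail        22  garage
9      ok        45  garage
drop duplicate site (keep=last):
   status  humidity    site
11   warn        17   tower
9      ok        45  garage
The sum of column 'humidity' is 62.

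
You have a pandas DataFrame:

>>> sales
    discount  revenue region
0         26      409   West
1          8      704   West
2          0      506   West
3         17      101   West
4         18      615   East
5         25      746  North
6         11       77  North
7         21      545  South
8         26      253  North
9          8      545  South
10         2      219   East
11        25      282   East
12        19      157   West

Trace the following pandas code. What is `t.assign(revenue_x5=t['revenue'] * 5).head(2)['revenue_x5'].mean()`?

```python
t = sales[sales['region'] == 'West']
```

2782.5

filter rows where region == 'West':
    discount  revenue region
0         26      409   West
1          8      704   West
2          0      506   West
3         17      101   West
12        19      157   West
add column revenue_x5 = t['revenue'] * 5:
    discount  revenue region  revenue_x5
0         26      409   West        2045
1          8      704   West        3520
2          0      506   West        2530
3         17      101   West         505
12        19      157   West         785
take first 2 rows:
   discount  revenue region  revenue_x5
0        26      409   West        2045
1         8      704   West        3520
Reading off the mean of column 'revenue_x5', we get 2782.5.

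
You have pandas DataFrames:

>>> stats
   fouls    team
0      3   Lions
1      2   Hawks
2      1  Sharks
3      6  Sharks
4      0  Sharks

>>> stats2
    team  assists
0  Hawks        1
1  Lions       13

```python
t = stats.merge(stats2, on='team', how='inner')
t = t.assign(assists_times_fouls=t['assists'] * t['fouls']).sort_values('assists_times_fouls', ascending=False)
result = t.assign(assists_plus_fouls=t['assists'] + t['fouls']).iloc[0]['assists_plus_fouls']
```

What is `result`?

merge on 'team' (how='inner') → 2 rows:
   fouls   team  assists
0      3  Lions       13
1      2  Hawks        1
add column assists_times_fouls = t['assists'] * t['fouls']:
   fouls   team  assists  assists_times_fouls
0      3  Lions       13                   39
1      2  Hawks        1                    2
sort by assists_times_fouls descending:
   fouls   team  assists  assists_times_fouls
0      3  Lions       13                   39
1      2  Hawks        1                    2
add column assists_plus_fouls = t['assists'] + t['fouls']:
   fouls   team  assists  assists_times_fouls  assists_plus_fouls
0      3  Lions       13                   39                  16
1      2  Hawks        1                    2                   3
Hence 16.

16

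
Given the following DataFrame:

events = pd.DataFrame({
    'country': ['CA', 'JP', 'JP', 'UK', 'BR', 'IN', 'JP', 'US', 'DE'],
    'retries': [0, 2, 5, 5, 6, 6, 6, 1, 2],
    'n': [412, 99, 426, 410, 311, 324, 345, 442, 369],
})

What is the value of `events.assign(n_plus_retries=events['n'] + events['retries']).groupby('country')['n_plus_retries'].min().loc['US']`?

443

add column n_plus_retries = events['n'] + events['retries']:
  country  retries    n  n_plus_retries
0      CA        0  412             412
1      JP        2   99             101
2      JP        5  426             431
3      UK        5  410             415
4      BR        6  311             317
5      IN        6  324             330
6      JP        6  345             351
7      US        1  442             443
8      DE        2  369             371
group by country, min of n_plus_retries:
country
BR    317
CA    412
DE    371
IN    330
JP    101
UK    415
US    443
Name: n_plus_retries, dtype: int64
The value at index 'US' is 443.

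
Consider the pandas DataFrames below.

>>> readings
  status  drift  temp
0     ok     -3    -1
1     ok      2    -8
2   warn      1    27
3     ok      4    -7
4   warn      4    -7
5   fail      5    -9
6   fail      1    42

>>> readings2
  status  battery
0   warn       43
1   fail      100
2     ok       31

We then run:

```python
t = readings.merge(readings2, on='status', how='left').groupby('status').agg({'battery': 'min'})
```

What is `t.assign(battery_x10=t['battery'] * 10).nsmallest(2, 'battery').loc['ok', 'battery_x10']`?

merge on 'status' (how='left') → 7 rows:
  status  drift  temp  battery
0     ok     -3    -1       31
1     ok      2    -8       31
2   warn      1    27       43
3     ok      4    -7       31
4   warn      4    -7       43
5   fail      5    -9      100
6   fail      1    42      100
group by status, min of battery:
        battery
status         
fail        100
ok           31
warn         43
add column battery_x10 = t['battery'] * 10:
        battery  battery_x10
status                      
fail        100         1000
ok           31          310
warn         43          430
take 2 rows with smallest battery:
        battery  battery_x10
status                      
ok           31          310
warn         43          430
Reading off the value at row 'ok', column 'battery_x10', we get 310.

310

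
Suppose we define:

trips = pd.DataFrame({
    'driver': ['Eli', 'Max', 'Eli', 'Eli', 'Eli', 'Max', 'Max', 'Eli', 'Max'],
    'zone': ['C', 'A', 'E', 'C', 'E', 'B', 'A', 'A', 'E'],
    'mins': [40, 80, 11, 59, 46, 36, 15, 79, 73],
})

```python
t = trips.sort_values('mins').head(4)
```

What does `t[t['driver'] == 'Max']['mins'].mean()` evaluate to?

25.5

sort by mins:
  driver zone  mins
2    Eli    E    11
6    Max    A    15
5    Max    B    36
0    Eli    C    40
4    Eli    E    46
3    Eli    C    59
8    Max    E    73
7    Eli    A    79
1    Max    A    80
take first 4 rows:
  driver zone  mins
2    Eli    E    11
6    Max    A    15
5    Max    B    36
0    Eli    C    40
filter rows where driver == 'Max':
  driver zone  mins
6    Max    A    15
5    Max    B    36
The mean of column 'mins' is 25.5.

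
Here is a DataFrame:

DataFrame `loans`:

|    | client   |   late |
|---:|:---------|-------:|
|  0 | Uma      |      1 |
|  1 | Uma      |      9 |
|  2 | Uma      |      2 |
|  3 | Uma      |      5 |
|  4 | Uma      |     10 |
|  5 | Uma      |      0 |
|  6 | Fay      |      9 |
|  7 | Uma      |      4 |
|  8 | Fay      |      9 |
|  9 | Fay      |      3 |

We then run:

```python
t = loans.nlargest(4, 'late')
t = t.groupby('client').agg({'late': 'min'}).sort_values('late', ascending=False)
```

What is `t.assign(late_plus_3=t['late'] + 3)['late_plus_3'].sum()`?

24

take 4 rows with largest late:
  client  late
4    Uma    10
1    Uma     9
6    Fay     9
8    Fay     9
group by client, min of late:
        late
client      
Fay        9
Uma        9
sort by late descending:
        late
client      
Fay        9
Uma        9
add column late_plus_3 = t['late'] + 3:
        late  late_plus_3
client                   
Fay        9           12
Uma        9           12
Taking the sum of column 'late_plus_3' gives 24.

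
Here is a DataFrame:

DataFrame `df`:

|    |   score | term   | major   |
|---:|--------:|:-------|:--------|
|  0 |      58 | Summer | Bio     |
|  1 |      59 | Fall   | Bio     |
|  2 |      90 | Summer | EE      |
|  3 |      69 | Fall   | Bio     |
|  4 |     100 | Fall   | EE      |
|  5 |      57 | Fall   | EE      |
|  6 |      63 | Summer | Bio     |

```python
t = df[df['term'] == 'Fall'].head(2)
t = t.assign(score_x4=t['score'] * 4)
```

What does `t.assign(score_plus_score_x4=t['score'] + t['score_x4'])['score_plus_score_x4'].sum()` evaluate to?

640

filter rows where term == 'Fall':
   score  term major
1     59  Fall   Bio
3     69  Fall   Bio
4    100  Fall    EE
5     57  Fall    EE
take first 2 rows:
   score  term major
1     59  Fall   Bio
3     69  Fall   Bio
add column score_x4 = t['score'] * 4:
   score  term major  score_x4
1     59  Fall   Bio       236
3     69  Fall   Bio       276
add column score_plus_score_x4 = t['score'] + t['score_x4']:
   score  term major  score_x4  score_plus_score_x4
1     59  Fall   Bio       236                  295
3     69  Fall   Bio       276                  345
Hence 640.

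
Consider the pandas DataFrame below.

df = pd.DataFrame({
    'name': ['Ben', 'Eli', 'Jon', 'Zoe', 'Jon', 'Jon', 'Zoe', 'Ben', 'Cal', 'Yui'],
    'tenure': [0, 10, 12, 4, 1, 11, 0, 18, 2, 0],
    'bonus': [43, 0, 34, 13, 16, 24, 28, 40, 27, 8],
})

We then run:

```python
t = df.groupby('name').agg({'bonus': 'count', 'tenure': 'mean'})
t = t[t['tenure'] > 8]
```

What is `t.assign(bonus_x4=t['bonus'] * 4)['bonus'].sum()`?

group by name: count(bonus), mean(tenure):
      bonus  tenure
name               
Ben       2     9.0
Cal       1     2.0
Eli       1    10.0
Jon       3     8.0
Yui       1     0.0
Zoe       2     2.0
filter rows where tenure > 8:
      bonus  tenure
name               
Ben       2     9.0
Eli       1    10.0
add column bonus_x4 = t['bonus'] * 4:
      bonus  tenure  bonus_x4
name                         
Ben       2     9.0         8
Eli       1    10.0         4
Finally, sum of column 'bonus' = 3.

3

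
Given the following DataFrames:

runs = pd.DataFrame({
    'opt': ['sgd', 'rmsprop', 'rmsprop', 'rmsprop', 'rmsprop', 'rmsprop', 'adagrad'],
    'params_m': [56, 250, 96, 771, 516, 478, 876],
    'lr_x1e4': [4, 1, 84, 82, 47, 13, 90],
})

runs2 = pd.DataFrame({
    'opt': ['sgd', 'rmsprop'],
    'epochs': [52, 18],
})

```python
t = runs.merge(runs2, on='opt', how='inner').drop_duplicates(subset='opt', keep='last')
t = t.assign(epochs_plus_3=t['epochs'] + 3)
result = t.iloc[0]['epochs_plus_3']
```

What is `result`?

merge on 'opt' (how='inner') → 6 rows:
       opt  params_m  lr_x1e4  epochs
0      sgd        56        4      52
1  rmsprop       250        1      18
2  rmsprop        96       84      18
3  rmsprop       771       82      18
4  rmsprop       516       47      18
5  rmsprop       478       13      18
drop duplicate opt (keep=last):
       opt  params_m  lr_x1e4  epochs
0      sgd        56        4      52
5  rmsprop       478       13      18
add column epochs_plus_3 = t['epochs'] + 3:
       opt  params_m  lr_x1e4  epochs  epochs_plus_3
0      sgd        56        4      52             55
5  rmsprop       478       13      18             21
Finally, value at position 0, column 'epochs_plus_3' = 55.

55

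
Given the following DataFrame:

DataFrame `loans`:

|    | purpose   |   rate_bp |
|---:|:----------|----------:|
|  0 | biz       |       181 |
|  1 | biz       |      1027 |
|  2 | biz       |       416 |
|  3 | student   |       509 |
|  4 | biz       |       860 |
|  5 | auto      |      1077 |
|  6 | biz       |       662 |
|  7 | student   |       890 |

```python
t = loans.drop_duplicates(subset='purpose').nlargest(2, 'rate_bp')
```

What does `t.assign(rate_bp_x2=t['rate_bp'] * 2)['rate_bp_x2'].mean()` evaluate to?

drop duplicate purpose (keep=first):
   purpose  rate_bp
0      biz      181
3  student      509
5     auto     1077
take 2 rows with largest rate_bp:
   purpose  rate_bp
5     auto     1077
3  student      509
add column rate_bp_x2 = t['rate_bp'] * 2:
   purpose  rate_bp  rate_bp_x2
5     auto     1077        2154
3  student      509        1018
Then the mean of column 'rate_bp_x2': 1586.0

1586.0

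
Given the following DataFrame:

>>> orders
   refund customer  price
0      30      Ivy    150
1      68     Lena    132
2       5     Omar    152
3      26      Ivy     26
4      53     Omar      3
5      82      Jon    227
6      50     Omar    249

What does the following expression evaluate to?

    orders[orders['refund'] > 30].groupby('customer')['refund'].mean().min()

filter rows where refund > 30:
   refund customer  price
1      68     Lena    132
4      53     Omar      3
5      82      Jon    227
6      50     Omar    249
group by customer, mean of refund:
customer
Jon     82.0
Lena    68.0
Omar    51.5
Name: refund, dtype: float64

51.5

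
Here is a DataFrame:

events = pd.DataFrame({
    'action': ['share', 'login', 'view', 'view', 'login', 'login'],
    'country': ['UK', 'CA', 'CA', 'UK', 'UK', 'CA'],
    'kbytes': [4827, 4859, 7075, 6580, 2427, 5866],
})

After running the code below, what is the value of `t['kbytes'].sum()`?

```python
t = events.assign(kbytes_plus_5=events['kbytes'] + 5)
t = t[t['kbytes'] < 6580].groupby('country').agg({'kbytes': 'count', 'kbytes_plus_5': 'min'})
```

4

add column kbytes_plus_5 = events['kbytes'] + 5:
  action country  kbytes  kbytes_plus_5
0  share      UK    4827           4832
1  login      CA    4859           4864
2   view      CA    7075           7080
3   view      UK    6580           6585
4  login      UK    2427           2432
5  login      CA    5866           5871
filter rows where kbytes < 6580:
  action country  kbytes  kbytes_plus_5
0  share      UK    4827           4832
1  login      CA    4859           4864
4  login      UK    2427           2432
5  login      CA    5866           5871
group by country: count(kbytes), min(kbytes_plus_5):
         kbytes  kbytes_plus_5
country                       
CA            2           4864
UK            2           2432
So sum() = 4.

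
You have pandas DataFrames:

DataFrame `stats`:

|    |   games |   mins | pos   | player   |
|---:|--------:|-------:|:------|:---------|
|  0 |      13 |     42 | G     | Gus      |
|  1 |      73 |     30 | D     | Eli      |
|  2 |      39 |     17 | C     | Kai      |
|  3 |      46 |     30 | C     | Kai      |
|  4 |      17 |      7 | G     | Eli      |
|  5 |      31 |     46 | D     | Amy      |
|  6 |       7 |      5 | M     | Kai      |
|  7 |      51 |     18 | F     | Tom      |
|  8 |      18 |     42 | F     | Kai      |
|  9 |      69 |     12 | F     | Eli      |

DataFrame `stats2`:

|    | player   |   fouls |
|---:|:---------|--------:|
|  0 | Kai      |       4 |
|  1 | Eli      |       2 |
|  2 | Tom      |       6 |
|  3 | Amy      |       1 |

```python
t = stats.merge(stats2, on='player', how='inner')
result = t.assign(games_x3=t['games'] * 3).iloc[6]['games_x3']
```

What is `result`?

merge on 'player' (how='inner') → 9 rows:
   games  mins pos player  fouls
0     73    30   D    Eli      2
1     39    17   C    Kai      4
2     46    30   C    Kai      4
3     17     7   G    Eli      2
4     31    46   D    Amy      1
5      7     5   M    Kai      4
6     51    18   F    Tom      6
7     18    42   F    Kai      4
8     69    12   F    Eli      2
add column games_x3 = t['games'] * 3:
   games  mins pos player  fouls  games_x3
0     73    30   D    Eli      2       219
1     39    17   C    Kai      4       117
2     46    30   C    Kai      4       138
3     17     7   G    Eli      2        51
4     31    46   D    Amy      1        93
5      7     5   M    Kai      4        21
6     51    18   F    Tom      6       153
7     18    42   F    Kai      4        54
8     69    12   F    Eli      2       207
Reading off the value at position 6, column 'games_x3', we get 153.

153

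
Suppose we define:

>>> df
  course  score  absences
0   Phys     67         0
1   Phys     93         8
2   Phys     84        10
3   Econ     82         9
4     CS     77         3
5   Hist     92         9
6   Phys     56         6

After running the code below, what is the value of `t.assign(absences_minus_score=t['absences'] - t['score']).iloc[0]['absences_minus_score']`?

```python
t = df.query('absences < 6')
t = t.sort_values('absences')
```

-67

filter rows where absences < 6:
  course  score  absences
0   Phys     67         0
4     CS     77         3
sort by absences:
  course  score  absences
0   Phys     67         0
4     CS     77         3
add column absences_minus_score = t['absences'] - t['score']:
  course  score  absences  absences_minus_score
0   Phys     67         0                   -67
4     CS     77         3                   -74
Then the value at position 0, column 'absences_minus_score': -67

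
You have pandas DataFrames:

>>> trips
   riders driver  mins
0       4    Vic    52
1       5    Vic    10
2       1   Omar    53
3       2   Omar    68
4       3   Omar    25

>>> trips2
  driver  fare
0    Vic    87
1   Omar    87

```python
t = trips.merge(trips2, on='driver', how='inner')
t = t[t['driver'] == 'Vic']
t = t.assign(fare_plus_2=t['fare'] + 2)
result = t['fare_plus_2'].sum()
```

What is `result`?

merge on 'driver' (how='inner') → 5 rows:
   riders driver  mins  fare
0       4    Vic    52    87
1       5    Vic    10    87
2       1   Omar    53    87
3       2   Omar    68    87
4       3   Omar    25    87
filter rows where driver == 'Vic':
   riders driver  mins  fare
0       4    Vic    52    87
1       5    Vic    10    87
add column fare_plus_2 = t['fare'] + 2:
   riders driver  mins  fare  fare_plus_2
0       4    Vic    52    87           89
1       5    Vic    10    87           89

178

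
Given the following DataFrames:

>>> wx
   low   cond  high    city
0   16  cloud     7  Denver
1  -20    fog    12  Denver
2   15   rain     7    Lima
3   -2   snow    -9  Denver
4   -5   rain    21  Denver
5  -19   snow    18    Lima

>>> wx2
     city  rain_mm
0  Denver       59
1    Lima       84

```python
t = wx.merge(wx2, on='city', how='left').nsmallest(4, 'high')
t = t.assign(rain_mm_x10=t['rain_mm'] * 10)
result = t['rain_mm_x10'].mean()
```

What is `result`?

merge on 'city' (how='left') → 6 rows:
   low   cond  high    city  rain_mm
0   16  cloud     7  Denver       59
1  -20    fog    12  Denver       59
2   15   rain     7    Lima       84
3   -2   snow    -9  Denver       59
4   -5   rain    21  Denver       59
5  -19   snow    18    Lima       84
take 4 rows with smallest high:
   low   cond  high    city  rain_mm
3   -2   snow    -9  Denver       59
0   16  cloud     7  Denver       59
2   15   rain     7    Lima       84
1  -20    fog    12  Denver       59
add column rain_mm_x10 = t['rain_mm'] * 10:
   low   cond  high    city  rain_mm  rain_mm_x10
3   -2   snow    -9  Denver       59          590
0   16  cloud     7  Denver       59          590
2   15   rain     7    Lima       84          840
1  -20    fog    12  Denver       59          590
So mean() = 652.5.

652.5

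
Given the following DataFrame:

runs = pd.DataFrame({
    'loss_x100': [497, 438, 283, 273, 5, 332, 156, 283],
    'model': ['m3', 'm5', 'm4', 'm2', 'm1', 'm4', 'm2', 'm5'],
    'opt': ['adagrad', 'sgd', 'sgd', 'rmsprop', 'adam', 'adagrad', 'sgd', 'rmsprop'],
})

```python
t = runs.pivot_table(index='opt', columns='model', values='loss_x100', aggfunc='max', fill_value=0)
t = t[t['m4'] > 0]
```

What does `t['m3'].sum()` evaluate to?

497

pivot: rows=opt, cols=model, max(loss_x100):
model    m1   m2   m3   m4   m5
opt                            
adagrad   0    0  497  332    0
adam      5    0    0    0    0
rmsprop   0  273    0    0  283
sgd       0  156    0  283  438
filter rows where m4 > 0:
model    m1   m2   m3   m4   m5
opt                            
adagrad   0    0  497  332    0
sgd       0  156    0  283  438
sum of column 'm3' → 497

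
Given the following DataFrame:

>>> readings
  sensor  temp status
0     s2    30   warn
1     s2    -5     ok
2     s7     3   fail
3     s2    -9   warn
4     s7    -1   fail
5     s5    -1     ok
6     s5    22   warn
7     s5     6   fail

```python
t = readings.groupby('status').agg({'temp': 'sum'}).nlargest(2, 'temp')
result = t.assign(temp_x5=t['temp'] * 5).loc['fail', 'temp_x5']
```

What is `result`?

40

group by status, sum of temp:
        temp
status      
fail       8
ok        -6
warn      43
take 2 rows with largest temp:
        temp
status      
warn      43
fail       8
add column temp_x5 = t['temp'] * 5:
        temp  temp_x5
status               
warn      43      215
fail       8       40
value at row 'fail', column 'temp_x5' → 40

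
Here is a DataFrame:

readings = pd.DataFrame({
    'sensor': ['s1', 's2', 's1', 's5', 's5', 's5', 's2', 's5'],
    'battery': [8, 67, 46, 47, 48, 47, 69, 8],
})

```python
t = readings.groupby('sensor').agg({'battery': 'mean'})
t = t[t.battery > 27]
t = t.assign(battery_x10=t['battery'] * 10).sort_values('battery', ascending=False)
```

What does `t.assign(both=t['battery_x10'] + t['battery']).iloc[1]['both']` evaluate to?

412.5

group by sensor, mean of battery:
        battery
sensor         
s1         27.0
s2         68.0
s5         37.5
filter rows where battery > 27:
        battery
sensor         
s2         68.0
s5         37.5
add column battery_x10 = t['battery'] * 10:
        battery  battery_x10
sensor                      
s2         68.0        680.0
s5         37.5        375.0
sort by battery descending:
        battery  battery_x10
sensor                      
s2         68.0        680.0
s5         37.5        375.0
add column both = t['battery_x10'] + t['battery']:
        battery  battery_x10   both
sensor                             
s2         68.0        680.0  748.0
s5         37.5        375.0  412.5
So iloc[1]['both'] = 412.5.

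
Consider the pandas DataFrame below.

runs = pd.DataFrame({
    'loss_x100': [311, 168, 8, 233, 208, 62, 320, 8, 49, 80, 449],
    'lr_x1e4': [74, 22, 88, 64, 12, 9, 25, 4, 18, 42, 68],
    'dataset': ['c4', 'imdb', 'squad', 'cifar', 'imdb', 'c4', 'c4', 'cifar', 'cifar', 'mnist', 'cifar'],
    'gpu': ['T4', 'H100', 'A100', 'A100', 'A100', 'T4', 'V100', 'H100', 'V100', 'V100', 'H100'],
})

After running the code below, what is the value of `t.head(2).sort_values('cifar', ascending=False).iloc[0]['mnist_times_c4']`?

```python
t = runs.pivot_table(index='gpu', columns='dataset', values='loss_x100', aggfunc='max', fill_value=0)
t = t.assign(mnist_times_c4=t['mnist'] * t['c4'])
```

0

pivot: rows=gpu, cols=dataset, max(loss_x100):
dataset   c4  cifar  imdb  mnist  squad
gpu                                    
A100       0    233   208      0      8
H100       0    449   168      0      0
T4       311      0     0      0      0
V100     320     49     0     80      0
add column mnist_times_c4 = t['mnist'] * t['c4']:
dataset   c4  cifar  imdb  mnist  squad  mnist_times_c4
gpu                                                    
A100       0    233   208      0      8               0
H100       0    449   168      0      0               0
T4       311      0     0      0      0               0
V100     320     49     0     80      0           25600
take first 2 rows:
dataset  c4  cifar  imdb  mnist  squad  mnist_times_c4
gpu                                                   
A100      0    233   208      0      8               0
H100      0    449   168      0      0               0
sort by cifar descending:
dataset  c4  cifar  imdb  mnist  squad  mnist_times_c4
gpu                                                   
H100      0    449   168      0      0               0
A100      0    233   208      0      8               0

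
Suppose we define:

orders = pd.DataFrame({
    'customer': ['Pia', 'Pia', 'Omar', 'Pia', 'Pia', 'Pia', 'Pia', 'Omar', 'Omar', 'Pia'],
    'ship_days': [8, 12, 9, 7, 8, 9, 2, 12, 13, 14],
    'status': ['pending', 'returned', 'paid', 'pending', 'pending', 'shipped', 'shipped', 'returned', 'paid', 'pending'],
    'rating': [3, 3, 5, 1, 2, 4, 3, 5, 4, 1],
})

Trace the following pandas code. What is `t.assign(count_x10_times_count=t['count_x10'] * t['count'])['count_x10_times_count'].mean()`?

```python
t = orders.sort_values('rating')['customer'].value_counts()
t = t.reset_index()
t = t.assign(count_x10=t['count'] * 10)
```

sort by rating:
  customer  ship_days    status  rating
3      Pia          7   pending       1
9      Pia         14   pending       1
4      Pia          8   pending       2
0      Pia          8   pending       3
1      Pia         12  returned       3
6      Pia          2   shipped       3
5      Pia          9   shipped       4
8     Omar         13      paid       4
2     Omar          9      paid       5
7     Omar         12  returned       5
value_counts of customer:
customer
Pia     7
Omar    3
Name: count, dtype: int64
reset_index():
  customer  count
0      Pia      7
1     Omar      3
add column count_x10 = t['count'] * 10:
  customer  count  count_x10
0      Pia      7         70
1     Omar      3         30
add column count_x10_times_count = t['count_x10'] * t['count']:
  customer  count  count_x10  count_x10_times_count
0      Pia      7         70                    490
1     Omar      3         30                     90
The mean of column 'count_x10_times_count' is 290.0.

290.0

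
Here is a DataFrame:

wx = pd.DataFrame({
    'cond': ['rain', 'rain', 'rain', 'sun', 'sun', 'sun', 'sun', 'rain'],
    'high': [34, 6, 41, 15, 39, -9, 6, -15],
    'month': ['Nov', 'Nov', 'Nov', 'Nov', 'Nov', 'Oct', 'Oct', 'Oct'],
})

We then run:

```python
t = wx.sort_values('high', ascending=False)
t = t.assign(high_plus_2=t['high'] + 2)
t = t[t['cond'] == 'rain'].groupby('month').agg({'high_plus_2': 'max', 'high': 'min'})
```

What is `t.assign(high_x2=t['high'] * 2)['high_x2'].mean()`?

-9.0

sort by high descending:
   cond  high month
2  rain    41   Nov
4   sun    39   Nov
0  rain    34   Nov
3   sun    15   Nov
1  rain     6   Nov
6   sun     6   Oct
5   sun    -9   Oct
7  rain   -15   Oct
add column high_plus_2 = t['high'] + 2:
   cond  high month  high_plus_2
2  rain    41   Nov           43
4   sun    39   Nov           41
0  rain    34   Nov           36
3   sun    15   Nov           17
1  rain     6   Nov            8
6   sun     6   Oct            8
5   sun    -9   Oct           -7
7  rain   -15   Oct          -13
filter rows where cond == 'rain':
   cond  high month  high_plus_2
2  rain    41   Nov           43
0  rain    34   Nov           36
1  rain     6   Nov            8
7  rain   -15   Oct          -13
group by month: max(high_plus_2), min(high):
       high_plus_2  high
month                   
Nov             43     6
Oct            -13   -15
add column high_x2 = t['high'] * 2:
       high_plus_2  high  high_x2
month                            
Nov             43     6       12
Oct            -13   -15      -30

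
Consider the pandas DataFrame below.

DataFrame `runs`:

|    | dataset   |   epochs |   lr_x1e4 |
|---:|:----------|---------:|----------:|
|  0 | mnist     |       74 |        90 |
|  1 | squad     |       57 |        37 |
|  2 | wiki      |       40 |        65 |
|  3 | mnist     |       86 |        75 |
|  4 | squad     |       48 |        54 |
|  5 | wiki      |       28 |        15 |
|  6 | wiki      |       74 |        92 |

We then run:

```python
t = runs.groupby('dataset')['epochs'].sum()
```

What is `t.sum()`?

407

group by dataset, sum of epochs:
dataset
mnist    160
squad    105
wiki     142
Name: epochs, dtype: int64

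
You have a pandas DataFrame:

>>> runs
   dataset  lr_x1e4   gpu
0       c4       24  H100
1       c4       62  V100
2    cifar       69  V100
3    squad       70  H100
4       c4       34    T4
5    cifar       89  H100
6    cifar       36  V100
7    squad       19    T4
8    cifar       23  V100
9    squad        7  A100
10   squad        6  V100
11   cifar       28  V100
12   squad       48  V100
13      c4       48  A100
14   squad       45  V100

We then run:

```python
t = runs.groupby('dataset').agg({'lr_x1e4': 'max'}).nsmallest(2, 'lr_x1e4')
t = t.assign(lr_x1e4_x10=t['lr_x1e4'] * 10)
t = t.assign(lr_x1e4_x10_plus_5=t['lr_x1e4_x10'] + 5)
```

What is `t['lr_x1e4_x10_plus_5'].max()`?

group by dataset, max of lr_x1e4:
         lr_x1e4
dataset         
c4            62
cifar         89
squad         70
take 2 rows with smallest lr_x1e4:
         lr_x1e4
dataset         
c4            62
squad         70
add column lr_x1e4_x10 = t['lr_x1e4'] * 10:
         lr_x1e4  lr_x1e4_x10
dataset                      
c4            62          620
squad         70          700
add column lr_x1e4_x10_plus_5 = t['lr_x1e4_x10'] + 5:
         lr_x1e4  lr_x1e4_x10  lr_x1e4_x10_plus_5
dataset                                          
c4            62          620                 625
squad         70          700                 705
Reading off the max of column 'lr_x1e4_x10_plus_5', we get 705.

705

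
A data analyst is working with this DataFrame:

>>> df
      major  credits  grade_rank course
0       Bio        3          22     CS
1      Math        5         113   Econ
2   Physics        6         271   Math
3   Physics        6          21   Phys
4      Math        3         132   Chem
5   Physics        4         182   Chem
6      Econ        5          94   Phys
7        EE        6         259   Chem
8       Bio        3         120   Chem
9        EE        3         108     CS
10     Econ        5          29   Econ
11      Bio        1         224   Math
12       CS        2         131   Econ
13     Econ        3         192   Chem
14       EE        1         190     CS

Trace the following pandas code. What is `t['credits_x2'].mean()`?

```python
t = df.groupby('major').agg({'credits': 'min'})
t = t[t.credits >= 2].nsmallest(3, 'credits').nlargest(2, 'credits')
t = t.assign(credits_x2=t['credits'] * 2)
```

6.0

group by major, min of credits:
         credits
major           
Bio            1
CS             2
EE             1
Econ           3
Math           3
Physics        4
filter rows where credits >= 2:
         credits
major           
CS             2
Econ           3
Math           3
Physics        4
take 3 rows with smallest credits:
       credits
major         
CS           2
Econ         3
Math         3
take 2 rows with largest credits:
       credits
major         
Econ         3
Math         3
add column credits_x2 = t['credits'] * 2:
       credits  credits_x2
major                     
Econ         3           6
Math         3           6
Finally, mean of column 'credits_x2' = 6.0.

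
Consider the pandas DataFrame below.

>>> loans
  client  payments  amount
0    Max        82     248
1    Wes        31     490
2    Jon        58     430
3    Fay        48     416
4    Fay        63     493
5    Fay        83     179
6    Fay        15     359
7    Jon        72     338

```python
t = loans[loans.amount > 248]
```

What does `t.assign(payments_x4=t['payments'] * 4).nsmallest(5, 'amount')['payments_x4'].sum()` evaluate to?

896

filter rows where amount > 248:
  client  payments  amount
1    Wes        31     490
2    Jon        58     430
3    Fay        48     416
4    Fay        63     493
6    Fay        15     359
7    Jon        72     338
add column payments_x4 = t['payments'] * 4:
  client  payments  amount  payments_x4
1    Wes        31     490          124
2    Jon        58     430          232
3    Fay        48     416          192
4    Fay        63     493          252
6    Fay        15     359           60
7    Jon        72     338          288
take 5 rows with smallest amount:
  client  payments  amount  payments_x4
7    Jon        72     338          288
6    Fay        15     359           60
3    Fay        48     416          192
2    Jon        58     430          232
1    Wes        31     490          124
So sum() = 896.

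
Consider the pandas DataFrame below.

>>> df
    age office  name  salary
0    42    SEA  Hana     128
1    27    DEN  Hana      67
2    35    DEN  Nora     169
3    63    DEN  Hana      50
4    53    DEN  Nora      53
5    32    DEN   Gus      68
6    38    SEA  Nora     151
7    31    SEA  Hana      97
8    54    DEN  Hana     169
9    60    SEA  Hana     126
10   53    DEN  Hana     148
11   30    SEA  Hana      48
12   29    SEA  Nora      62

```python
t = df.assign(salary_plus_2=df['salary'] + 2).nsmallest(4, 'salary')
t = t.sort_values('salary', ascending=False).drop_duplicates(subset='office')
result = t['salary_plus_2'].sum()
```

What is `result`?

119

add column salary_plus_2 = df['salary'] + 2:
    age office  name  salary  salary_plus_2
0    42    SEA  Hana     128            130
1    27    DEN  Hana      67             69
2    35    DEN  Nora     169            171
3    63    DEN  Hana      50             52
4    53    DEN  Nora      53             55
5    32    DEN   Gus      68             70
6    38    SEA  Nora     151            153
7    31    SEA  Hana      97             99
8    54    DEN  Hana     169            171
9    60    SEA  Hana     126            128
10   53    DEN  Hana     148            150
11   30    SEA  Hana      48             50
12   29    SEA  Nora      62             64
take 4 rows with smallest salary:
    age office  name  salary  salary_plus_2
11   30    SEA  Hana      48             50
3    63    DEN  Hana      50             52
4    53    DEN  Nora      53             55
12   29    SEA  Nora      62             64
sort by salary descending:
    age office  name  salary  salary_plus_2
12   29    SEA  Nora      62             64
4    53    DEN  Nora      53             55
3    63    DEN  Hana      50             52
11   30    SEA  Hana      48             50
drop duplicate office (keep=first):
    age office  name  salary  salary_plus_2
12   29    SEA  Nora      62             64
4    53    DEN  Nora      53             55
Reading off the sum of column 'salary_plus_2', we get 119.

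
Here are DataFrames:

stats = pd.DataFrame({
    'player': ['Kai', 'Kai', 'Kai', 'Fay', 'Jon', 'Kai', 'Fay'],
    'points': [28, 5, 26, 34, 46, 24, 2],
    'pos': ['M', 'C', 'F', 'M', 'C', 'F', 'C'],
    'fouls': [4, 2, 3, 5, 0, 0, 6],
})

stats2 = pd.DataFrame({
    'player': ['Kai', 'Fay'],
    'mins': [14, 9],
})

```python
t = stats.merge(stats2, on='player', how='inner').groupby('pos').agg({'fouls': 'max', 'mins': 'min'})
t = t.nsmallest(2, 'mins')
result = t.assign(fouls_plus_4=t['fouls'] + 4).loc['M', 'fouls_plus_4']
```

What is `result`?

9

merge on 'player' (how='inner') → 6 rows:
  player  points pos  fouls  mins
0    Kai      28   M      4    14
1    Kai       5   C      2    14
2    Kai      26   F      3    14
3    Fay      34   M      5     9
4    Kai      24   F      0    14
5    Fay       2   C      6     9
group by pos: max(fouls), min(mins):
     fouls  mins
pos             
C        6     9
F        3    14
M        5     9
take 2 rows with smallest mins:
     fouls  mins
pos             
C        6     9
M        5     9
add column fouls_plus_4 = t['fouls'] + 4:
     fouls  mins  fouls_plus_4
pos                           
C        6     9            10
M        5     9             9
Taking the value at row 'M', column 'fouls_plus_4' gives 9.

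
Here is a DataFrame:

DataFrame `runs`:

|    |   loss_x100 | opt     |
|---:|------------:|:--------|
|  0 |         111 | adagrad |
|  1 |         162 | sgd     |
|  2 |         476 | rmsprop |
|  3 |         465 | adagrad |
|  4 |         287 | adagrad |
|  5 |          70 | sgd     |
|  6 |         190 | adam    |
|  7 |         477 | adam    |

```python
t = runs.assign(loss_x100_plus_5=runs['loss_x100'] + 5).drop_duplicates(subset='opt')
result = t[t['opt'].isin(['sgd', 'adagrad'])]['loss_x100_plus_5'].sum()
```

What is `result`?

283

add column loss_x100_plus_5 = runs['loss_x100'] + 5:
   loss_x100      opt  loss_x100_plus_5
0        111  adagrad               116
1        162      sgd               167
2        476  rmsprop               481
3        465  adagrad               470
4        287  adagrad               292
5         70      sgd                75
6        190     adam               195
7        477     adam               482
drop duplicate opt (keep=first):
   loss_x100      opt  loss_x100_plus_5
0        111  adagrad               116
1        162      sgd               167
2        476  rmsprop               481
6        190     adam               195
filter rows where opt in ['sgd', 'adagrad']:
   loss_x100      opt  loss_x100_plus_5
0        111  adagrad               116
1        162      sgd               167
So sum() = 283.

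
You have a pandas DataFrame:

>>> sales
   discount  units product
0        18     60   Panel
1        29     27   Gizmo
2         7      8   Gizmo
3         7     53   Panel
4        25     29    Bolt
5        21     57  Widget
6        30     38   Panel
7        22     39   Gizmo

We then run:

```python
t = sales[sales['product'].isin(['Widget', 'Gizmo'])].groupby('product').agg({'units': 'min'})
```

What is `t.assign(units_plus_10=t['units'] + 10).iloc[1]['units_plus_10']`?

67

filter rows where product in ['Widget', 'Gizmo']:
   discount  units product
1        29     27   Gizmo
2         7      8   Gizmo
5        21     57  Widget
7        22     39   Gizmo
group by product, min of units:
         units
product       
Gizmo        8
Widget      57
add column units_plus_10 = t['units'] + 10:
         units  units_plus_10
product                      
Gizmo        8             18
Widget      57             67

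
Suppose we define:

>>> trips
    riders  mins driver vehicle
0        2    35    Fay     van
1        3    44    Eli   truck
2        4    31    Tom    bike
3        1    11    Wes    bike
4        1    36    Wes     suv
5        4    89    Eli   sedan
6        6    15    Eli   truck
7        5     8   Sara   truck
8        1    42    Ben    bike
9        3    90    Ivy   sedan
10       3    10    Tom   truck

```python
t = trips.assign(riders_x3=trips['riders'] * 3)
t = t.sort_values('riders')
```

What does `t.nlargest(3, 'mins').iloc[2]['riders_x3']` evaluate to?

9

add column riders_x3 = trips['riders'] * 3:
    riders  mins driver vehicle  riders_x3
0        2    35    Fay     van          6
1        3    44    Eli   truck          9
2        4    31    Tom    bike         12
3        1    11    Wes    bike          3
4        1    36    Wes     suv          3
5        4    89    Eli   sedan         12
6        6    15    Eli   truck         18
7        5     8   Sara   truck         15
8        1    42    Ben    bike          3
9        3    90    Ivy   sedan          9
10       3    10    Tom   truck          9
sort by riders:
    riders  mins driver vehicle  riders_x3
3        1    11    Wes    bike          3
4        1    36    Wes     suv          3
8        1    42    Ben    bike          3
0        2    35    Fay     van          6
1        3    44    Eli   truck          9
9        3    90    Ivy   sedan          9
10       3    10    Tom   truck          9
2        4    31    Tom    bike         12
5        4    89    Eli   sedan         12
7        5     8   Sara   truck         15
6        6    15    Eli   truck         18
take 3 rows with largest mins:
   riders  mins driver vehicle  riders_x3
9       3    90    Ivy   sedan          9
5       4    89    Eli   sedan         12
1       3    44    Eli   truck          9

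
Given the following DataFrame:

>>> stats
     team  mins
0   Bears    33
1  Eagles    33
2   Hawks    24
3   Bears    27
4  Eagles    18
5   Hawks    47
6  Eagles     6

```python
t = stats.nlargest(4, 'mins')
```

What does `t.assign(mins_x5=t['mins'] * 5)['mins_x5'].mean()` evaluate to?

take 4 rows with largest mins:
     team  mins
5   Hawks    47
0   Bears    33
1  Eagles    33
3   Bears    27
add column mins_x5 = t['mins'] * 5:
     team  mins  mins_x5
5   Hawks    47      235
0   Bears    33      165
1  Eagles    33      165
3   Bears    27      135
The mean of column 'mins_x5' is 175.0.

175.0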